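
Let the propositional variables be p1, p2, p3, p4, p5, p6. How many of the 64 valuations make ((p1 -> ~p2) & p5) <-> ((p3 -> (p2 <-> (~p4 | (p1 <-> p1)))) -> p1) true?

24

Initial set: {T (((p1 -> ~p2) & p5) <-> ((p3 -> (p2 <-> (~p4 | (p1 <-> p1)))) -> p1))}.
T (((p1 -> ~p2) & p5) <-> ((p3 -> (p2 <-> (~p4 | (p1 <-> p1)))) -> p1)): β-rule — branch into T ((p1 -> ~p2) & p5), T ((p3 -> (p2 <-> (~p4 | (p1 <-> p1)))) -> p1)  //  F ((p1 -> ~p2) & p5), F ((p3 -> (p2 <-> (~p4 | (p1 <-> p1)))) -> p1).
  branch 1 (add T ((p1 -> ~p2) & p5), T ((p3 -> (p2 <-> (~p4 | (p1 <-> p1)))) -> p1)):
    T ((p1 -> ~p2) & p5): α-rule — add T (p1 -> ~p2), T p5.
    T ((p3 -> (p2 <-> (~p4 | (p1 <-> p1)))) -> p1): β-rule — branch into F (p3 -> (p2 <-> (~p4 | (p1 <-> p1))))  //  T p1.
      branch 1.1 (add F (p3 -> (p2 <-> (~p4 | (p1 <-> p1))))):
        F (p3 -> (p2 <-> (~p4 | (p1 <-> p1)))): α-rule — add T p3, F (p2 <-> (~p4 | (p1 <-> p1))).
        T (p1 -> ~p2): β-rule — branch into F p1  //  T ~p2.
          branch 1.1.1 (add F p1):
            F (p2 <-> (~p4 | (p1 <-> p1))): β-rule — branch into T p2, F (~p4 | (p1 <-> p1))  //  F p2, T (~p4 | (p1 <-> p1)).
              branch 1.1.1.1 (add T p2, F (~p4 | (p1 <-> p1))):
                F (~p4 | (p1 <-> p1)): α-rule — add F ~p4, F (p1 <-> p1).
                F (p1 <-> p1): β-rule — branch into T p1, F p1  //  F p1, T p1.
                  branch 1.1.1.1.1 (add T p1, F p1):
                    × closes — contains both p1 and ~p1.
                  branch 1.1.1.1.2 (add F p1, T p1):
                    × closes — contains both p1 and ~p1.
              branch 1.1.1.2 (add F p2, T (~p4 | (p1 <-> p1))):
                T (~p4 | (p1 <-> p1)): β-rule — branch into T ~p4  //  T (p1 <-> p1).
                  branch 1.1.1.2.1 (add T ~p4):
                    ○ open, literals {p1=false, p2=false, p3=true, p4=false, p5=true}.
                  branch 1.1.1.2.2 (add T (p1 <-> p1)):
                    T (p1 <-> p1): β-rule — branch into T p1, T p1  //  F p1, F p1.
                      branch 1.1.1.2.2.1 (add T p1, T p1):
                        × closes — contains both p1 and ~p1.
                      branch 1.1.1.2.2.2 (add F p1, F p1):
                        ○ open, literals {p1=false, p2=false, p3=true, p5=true}.
          branch 1.1.2 (add T ~p2):
            F (p2 <-> (~p4 | (p1 <-> p1))): β-rule — branch into T p2, F (~p4 | (p1 <-> p1))  //  F p2, T (~p4 | (p1 <-> p1)).
              branch 1.1.2.1 (add T p2, F (~p4 | (p1 <-> p1))):
                × closes — contains both p2 and ~p2.
              branch 1.1.2.2 (add F p2, T (~p4 | (p1 <-> p1))):
                T (~p4 | (p1 <-> p1)): β-rule — branch into T ~p4  //  T (p1 <-> p1).
                  branch 1.1.2.2.1 (add T ~p4):
                    ○ open, literals {p2=false, p3=true, p4=false, p5=true}.
                  branch 1.1.2.2.2 (add T (p1 <-> p1)):
                    T (p1 <-> p1): β-rule — branch into T p1, T p1  //  F p1, F p1.
                      branch 1.1.2.2.2.1 (add T p1, T p1):
                        ○ open, literals {p1=true, p2=false, p3=true, p5=true}.
                      branch 1.1.2.2.2.2 (add F p1, F p1):
                        ○ open, literals {p1=false, p2=false, p3=true, p5=true}.
      branch 1.2 (add T p1):
        T (p1 -> ~p2): β-rule — branch into F p1  //  T ~p2.
          branch 1.2.1 (add F p1):
            × closes — contains both p1 and ~p1.
          branch 1.2.2 (add T ~p2):
            ○ open, literals {p1=true, p2=false, p5=true}.
  branch 2 (add F ((p1 -> ~p2) & p5), F ((p3 -> (p2 <-> (~p4 | (p1 <-> p1)))) -> p1)):
    F ((p3 -> (p2 <-> (~p4 | (p1 <-> p1)))) -> p1): α-rule — add T (p3 -> (p2 <-> (~p4 | (p1 <-> p1)))), F p1.
    F ((p1 -> ~p2) & p5): β-rule — branch into F (p1 -> ~p2)  //  F p5.
      branch 2.1 (add F (p1 -> ~p2)):
        F (p1 -> ~p2): α-rule — add T p1, F ~p2.
        × closes — contains both p1 and ~p1.
      branch 2.2 (add F p5):
        T (p3 -> (p2 <-> (~p4 | (p1 <-> p1)))): β-rule — branch into F p3  //  T (p2 <-> (~p4 | (p1 <-> p1))).
          branch 2.2.1 (add F p3):
            ○ open, literals {p1=false, p3=false, p5=false}.
          branch 2.2.2 (add T (p2 <-> (~p4 | (p1 <-> p1)))):
            T (p2 <-> (~p4 | (p1 <-> p1))): β-rule — branch into T p2, T (~p4 | (p1 <-> p1))  //  F p2, F (~p4 | (p1 <-> p1)).
              branch 2.2.2.1 (add T p2, T (~p4 | (p1 <-> p1))):
                T (~p4 | (p1 <-> p1)): β-rule — branch into T ~p4  //  T (p1 <-> p1).
                  branch 2.2.2.1.1 (add T ~p4):
                    ○ open, literals {p1=false, p2=true, p4=false, p5=false}.
                  branch 2.2.2.1.2 (add T (p1 <-> p1)):
                    T (p1 <-> p1): β-rule — branch into T p1, T p1  //  F p1, F p1.
                      branch 2.2.2.1.2.1 (add T p1, T p1):
                        × closes — contains both p1 and ~p1.
                      branch 2.2.2.1.2.2 (add F p1, F p1):
                        ○ open, literals {p1=false, p2=true, p5=false}.
              branch 2.2.2.2 (add F p2, F (~p4 | (p1 <-> p1))):
                F (~p4 | (p1 <-> p1)): α-rule — add F ~p4, F (p1 <-> p1).
                F (p1 <-> p1): β-rule — branch into T p1, F p1  //  F p1, T p1.
                  branch 2.2.2.2.1 (add T p1, F p1):
                    × closes — contains both p1 and ~p1.
                  branch 2.2.2.2.2 (add F p1, T p1):
                    × closes — contains both p1 and ~p1.
9 branches closed, 9 open.
Each open branch fixes some atoms; the unmentioned ones are free. Counting distinct full assignments: branch {p1=false, p2=false, p3=true, p4=false, p5=true} (p6) contributes 2 new; branch {p1=false, p2=false, p3=true, p5=true} (p4, p6) contributes 2 new; branch {p2=false, p3=true, p4=false, p5=true} (p1, p6) contributes 2 new; branch {p1=true, p2=false, p3=true, p5=true} (p4, p6) contributes 2 new; branch {p1=false, p2=false, p3=true, p5=true} (p4, p6) contributes 0 new; branch {p1=true, p2=false, p5=true} (p3, p4, p6) contributes 4 new; branch {p1=false, p3=false, p5=false} (p2, p4, p6) contributes 8 new; branch {p1=false, p2=true, p4=false, p5=false} (p3, p6) contributes 2 new; branch {p1=false, p2=true, p5=false} (p3, p4, p6) contributes 2 new. Total: 24.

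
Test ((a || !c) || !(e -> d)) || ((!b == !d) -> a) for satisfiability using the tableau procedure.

Satisfiable

Initial set: {(((a || !c) || !(e -> d)) || ((!b == !d) -> a))}.
(((a || !c) || !(e -> d)) || ((!b == !d) -> a)): β-rule — branch into ((a || !c) || !(e -> d))  //  ((!b == !d) -> a).
  branch 1 (add ((a || !c) || !(e -> d))):
    ((a || !c) || !(e -> d)): β-rule — branch into (a || !c)  //  !(e -> d).
      branch 1.1 (add (a || !c)):
        (a || !c): β-rule — branch into a  //  !c.
          branch 1.1.1 (add a):
            ○ open, literals {a=T}.
          branch 1.1.2 (add !c):
            ○ open, literals {c=F}.
      branch 1.2 (add !(e -> d)):
        !(e -> d): α-rule — add e, !d.
        ○ open, literals {d=F, e=T}.
  branch 2 (add ((!b == !d) -> a)):
    ((!b == !d) -> a): β-rule — branch into !(!b == !d)  //  a.
      branch 2.1 (add !(!b == !d)):
        !(!b == !d): β-rule — branch into !b, !!d  //  !!b, !d.
          branch 2.1.1 (add !b, !!d):
            ○ open, literals {b=F, d=T}.
          branch 2.1.2 (add !!b, !d):
            ○ open, literals {b=T, d=F}.
      branch 2.2 (add a):
        ○ open, literals {a=T}.
0 branches closed, 6 open.
An open branch gives a satisfying assignment: a=T.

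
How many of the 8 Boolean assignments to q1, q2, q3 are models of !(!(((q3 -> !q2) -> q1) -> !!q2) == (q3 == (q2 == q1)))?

4

Initial set: {!(!(((q3 -> !q2) -> q1) -> !!q2) == (q3 == (q2 == q1)))}.
!(!(((q3 -> !q2) -> q1) -> !!q2) == (q3 == (q2 == q1))): β-rule — branch into !(((q3 -> !q2) -> q1) -> !!q2), !(q3 == (q2 == q1))  //  !!(((q3 -> !q2) -> q1) -> !!q2), (q3 == (q2 == q1)).
  branch 1 (add !(((q3 -> !q2) -> q1) -> !!q2), !(q3 == (q2 == q1))):
    !(((q3 -> !q2) -> q1) -> !!q2): α-rule — add ((q3 -> !q2) -> q1), !!!q2.
    !!!q2: drop double negation, giving !q2.
    !(q3 == (q2 == q1)): β-rule — branch into q3, !(q2 == q1)  //  !q3, (q2 == q1).
      branch 1.1 (add q3, !(q2 == q1)):
        ((q3 -> !q2) -> q1): β-rule — branch into !(q3 -> !q2)  //  q1.
          branch 1.1.1 (add !(q3 -> !q2)):
            !(q3 -> !q2): α-rule — add q3, !!q2.
            × closes — contains both q2 and !q2.
          branch 1.1.2 (add q1):
            !(q2 == q1): β-rule — branch into q2, !q1  //  !q2, q1.
              branch 1.1.2.1 (add q2, !q1):
                × closes — contains both q2 and !q2.
              branch 1.1.2.2 (add !q2, q1):
                ○ open, literals {q1=T, q2=F, q3=T}.
      branch 1.2 (add !q3, (q2 == q1)):
        ((q3 -> !q2) -> q1): β-rule — branch into !(q3 -> !q2)  //  q1.
          branch 1.2.1 (add !(q3 -> !q2)):
            !(q3 -> !q2): α-rule — add q3, !!q2.
            × closes — contains both q3 and !q3.
          branch 1.2.2 (add q1):
            (q2 == q1): β-rule — branch into q2, q1  //  !q2, !q1.
              branch 1.2.2.1 (add q2, q1):
                × closes — contains both q2 and !q2.
              branch 1.2.2.2 (add !q2, !q1):
                × closes — contains both q1 and !q1.
  branch 2 (add !!(((q3 -> !q2) -> q1) -> !!q2), (q3 == (q2 == q1))):
    !!(((q3 -> !q2) -> q1) -> !!q2): β-rule — branch into !((q3 -> !q2) -> q1)  //  !!q2.
      branch 2.1 (add !((q3 -> !q2) -> q1)):
        !((q3 -> !q2) -> q1): α-rule — add (q3 -> !q2), !q1.
        (q3 == (q2 == q1)): β-rule — branch into q3, (q2 == q1)  //  !q3, !(q2 == q1).
          branch 2.1.1 (add q3, (q2 == q1)):
            (q3 -> !q2): β-rule — branch into !q3  //  !q2.
              branch 2.1.1.1 (add !q3):
                × closes — contains both q3 and !q3.
              branch 2.1.1.2 (add !q2):
                (q2 == q1): β-rule — branch into q2, q1  //  !q2, !q1.
                  branch 2.1.1.2.1 (add q2, q1):
                    × closes — contains both q2 and !q2.
                  branch 2.1.1.2.2 (add !q2, !q1):
                    ○ open, literals {q1=F, q2=F, q3=T}.
          branch 2.1.2 (add !q3, !(q2 == q1)):
            (q3 -> !q2): β-rule — branch into !q3  //  !q2.
              branch 2.1.2.1 (add !q3):
                !(q2 == q1): β-rule — branch into q2, !q1  //  !q2, q1.
                  branch 2.1.2.1.1 (add q2, !q1):
                    ○ open, literals {q1=F, q2=T, q3=F}.
                  branch 2.1.2.1.2 (add !q2, q1):
                    × closes — contains both q1 and !q1.
              branch 2.1.2.2 (add !q2):
                !(q2 == q1): β-rule — branch into q2, !q1  //  !q2, q1.
                  branch 2.1.2.2.1 (add q2, !q1):
                    × closes — contains both q2 and !q2.
                  branch 2.1.2.2.2 (add !q2, q1):
                    × closes — contains both q1 and !q1.
      branch 2.2 (add !!q2):
        !!q2: drop double negation, giving q2.
        (q3 == (q2 == q1)): β-rule — branch into q3, (q2 == q1)  //  !q3, !(q2 == q1).
          branch 2.2.1 (add q3, (q2 == q1)):
            (q2 == q1): β-rule — branch into q2, q1  //  !q2, !q1.
              branch 2.2.1.1 (add q2, q1):
                ○ open, literals {q1=T, q2=T, q3=T}.
              branch 2.2.1.2 (add !q2, !q1):
                × closes — contains both q2 and !q2.
          branch 2.2.2 (add !q3, !(q2 == q1)):
            !(q2 == q1): β-rule — branch into q2, !q1  //  !q2, q1.
              branch 2.2.2.1 (add q2, !q1):
                ○ open, literals {q1=F, q2=T, q3=F}.
              branch 2.2.2.2 (add !q2, q1):
                × closes — contains both q2 and !q2.
12 branches closed, 5 open.
Each open branch fixes some atoms; the unmentioned ones are free. Counting distinct full assignments: branch {q1=T, q2=F, q3=T} (none free) contributes 1 new; branch {q1=F, q2=F, q3=T} (none free) contributes 1 new; branch {q1=F, q2=T, q3=F} (none free) contributes 1 new; branch {q1=T, q2=T, q3=T} (none free) contributes 1 new; branch {q1=F, q2=T, q3=F} (none free) contributes 0 new. Total: 4.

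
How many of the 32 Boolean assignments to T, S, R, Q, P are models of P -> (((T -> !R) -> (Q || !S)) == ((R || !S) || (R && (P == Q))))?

Initial set: {(P -> (((T -> !R) -> (Q || !S)) == ((R || !S) || (R && (P == Q)))))}.
(P -> (((T -> !R) -> (Q || !S)) == ((R || !S) || (R && (P == Q))))): β-rule — branch into !P  //  (((T -> !R) -> (Q || !S)) == ((R || !S) || (R && (P == Q)))).
  branch 1 (add !P):
    ○ open, literals {P=0}.
  branch 2 (add (((T -> !R) -> (Q || !S)) == ((R || !S) || (R && (P == Q))))):
    (((T -> !R) -> (Q || !S)) == ((R || !S) || (R && (P == Q)))): β-rule — branch into ((T -> !R) -> (Q || !S)), ((R || !S) || (R && (P == Q)))  //  !((T -> !R) -> (Q || !S)), !((R || !S) || (R && (P == Q))).
      branch 2.1 (add ((T -> !R) -> (Q || !S)), ((R || !S) || (R && (P == Q)))):
        ((T -> !R) -> (Q || !S)): β-rule — branch into !(T -> !R)  //  (Q || !S).
          branch 2.1.1 (add !(T -> !R)):
            !(T -> !R): α-rule — add T, !!R.
            ((R || !S) || (R && (P == Q))): β-rule — branch into (R || !S)  //  (R && (P == Q)).
              branch 2.1.1.1 (add (R || !S)):
                (R || !S): β-rule — branch into R  //  !S.
                  branch 2.1.1.1.1 (add R):
                    ○ open, literals {R=1, T=1}.
                  branch 2.1.1.1.2 (add !S):
                    ○ open, literals {R=1, S=0, T=1}.
              branch 2.1.1.2 (add (R && (P == Q))):
                (R && (P == Q)): α-rule — add R, (P == Q).
                (P == Q): β-rule — branch into P, Q  //  !P, !Q.
                  branch 2.1.1.2.1 (add P, Q):
                    ○ open, literals {P=1, Q=1, R=1, T=1}.
                  branch 2.1.1.2.2 (add !P, !Q):
                    ○ open, literals {P=0, Q=0, R=1, T=1}.
          branch 2.1.2 (add (Q || !S)):
            ((R || !S) || (R && (P == Q))): β-rule — branch into (R || !S)  //  (R && (P == Q)).
              branch 2.1.2.1 (add (R || !S)):
                (Q || !S): β-rule — branch into Q  //  !S.
                  branch 2.1.2.1.1 (add Q):
                    (R || !S): β-rule — branch into R  //  !S.
                      branch 2.1.2.1.1.1 (add R):
                        ○ open, literals {Q=1, R=1}.
                      branch 2.1.2.1.1.2 (add !S):
                        ○ open, literals {Q=1, S=0}.
                  branch 2.1.2.1.2 (add !S):
                    (R || !S): β-rule — branch into R  //  !S.
                      branch 2.1.2.1.2.1 (add R):
                        ○ open, literals {R=1, S=0}.
                      branch 2.1.2.1.2.2 (add !S):
                        ○ open, literals {S=0}.
              branch 2.1.2.2 (add (R && (P == Q))):
                (R && (P == Q)): α-rule — add R, (P == Q).
                (Q || !S): β-rule — branch into Q  //  !S.
                  branch 2.1.2.2.1 (add Q):
                    (P == Q): β-rule — branch into P, Q  //  !P, !Q.
                      branch 2.1.2.2.1.1 (add P, Q):
                        ○ open, literals {P=1, Q=1, R=1}.
                      branch 2.1.2.2.1.2 (add !P, !Q):
                        × closes — contains both Q and !Q.
                  branch 2.1.2.2.2 (add !S):
                    (P == Q): β-rule — branch into P, Q  //  !P, !Q.
                      branch 2.1.2.2.2.1 (add P, Q):
                        ○ open, literals {P=1, Q=1, R=1, S=0}.
                      branch 2.1.2.2.2.2 (add !P, !Q):
                        ○ open, literals {P=0, Q=0, R=1, S=0}.
      branch 2.2 (add !((T -> !R) -> (Q || !S)), !((R || !S) || (R && (P == Q)))):
        !((T -> !R) -> (Q || !S)): α-rule — add (T -> !R), !(Q || !S).
        !((R || !S) || (R && (P == Q))): α-rule — add !(R || !S), !(R && (P == Q)).
        !(Q || !S): α-rule — add !Q, !!S.
        !(R || !S): α-rule — add !R, !!S.
        (T -> !R): β-rule — branch into !T  //  !R.
          branch 2.2.1 (add !T):
            !(R && (P == Q)): β-rule — branch into !R  //  !(P == Q).
              branch 2.2.1.1 (add !R):
                ○ open, literals {Q=0, R=0, S=1, T=0}.
              branch 2.2.1.2 (add !(P == Q)):
                !(P == Q): β-rule — branch into P, !Q  //  !P, Q.
                  branch 2.2.1.2.1 (add P, !Q):
                    ○ open, literals {P=1, Q=0, R=0, S=1, T=0}.
                  branch 2.2.1.2.2 (add !P, Q):
                    × closes — contains both Q and !Q.
          branch 2.2.2 (add !R):
            !(R && (P == Q)): β-rule — branch into !R  //  !(P == Q).
              branch 2.2.2.1 (add !R):
                ○ open, literals {Q=0, R=0, S=1}.
              branch 2.2.2.2 (add !(P == Q)):
                !(P == Q): β-rule — branch into P, !Q  //  !P, Q.
                  branch 2.2.2.2.1 (add P, !Q):
                    ○ open, literals {P=1, Q=0, R=0, S=1}.
                  branch 2.2.2.2.2 (add !P, Q):
                    × closes — contains both Q and !Q.
3 branches closed, 16 open.
Each open branch fixes some atoms; the unmentioned ones are free. Counting distinct full assignments: branch {P=0} (T, S, R, Q) contributes 16 new; branch {R=1, T=1} (S, Q, P) contributes 4 new; branch {R=1, S=0, T=1} (Q, P) contributes 0 new; branch {P=1, Q=1, R=1, T=1} (S) contributes 0 new; branch {P=0, Q=0, R=1, T=1} (S) contributes 0 new; branch {Q=1, R=1} (T, S, P) contributes 2 new; branch {Q=1, S=0} (T, R, P) contributes 2 new; branch {R=1, S=0} (T, Q, P) contributes 1 new; branch {S=0} (T, R, Q, P) contributes 2 new; branch {P=1, Q=1, R=1} (T, S) contributes 0 new; branch {P=1, Q=1, R=1, S=0} (T) contributes 0 new; branch {P=0, Q=0, R=1, S=0} (T) contributes 0 new; branch {Q=0, R=0, S=1, T=0} (P) contributes 1 new; branch {P=1, Q=0, R=0, S=1, T=0} (none free) contributes 0 new; branch {Q=0, R=0, S=1} (T, P) contributes 1 new; branch {P=1, Q=0, R=0, S=1} (T) contributes 0 new. Total: 29.

29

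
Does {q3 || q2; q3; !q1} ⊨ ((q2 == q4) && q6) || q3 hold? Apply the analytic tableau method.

Initial set: {(q3 || q2); q3; !q1; !(((q2 == q4) && q6) || q3)}.
!(((q2 == q4) && q6) || q3): α-rule — add !((q2 == q4) && q6), !q3.
× closes — contains both q3 and !q3.
All 1 branch closes.
Every branch closed, so the premises entail the conclusion.

Yes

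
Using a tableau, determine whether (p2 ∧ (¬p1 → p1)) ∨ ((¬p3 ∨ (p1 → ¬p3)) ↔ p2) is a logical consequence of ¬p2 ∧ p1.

No

Initial set: {(¬p2 ∧ p1); ¬((p2 ∧ (¬p1 → p1)) ∨ ((¬p3 ∨ (p1 → ¬p3)) ↔ p2))}.
(¬p2 ∧ p1): α-rule — add ¬p2, p1.
¬((p2 ∧ (¬p1 → p1)) ∨ ((¬p3 ∨ (p1 → ¬p3)) ↔ p2)): α-rule — add ¬(p2 ∧ (¬p1 → p1)), ¬((¬p3 ∨ (p1 → ¬p3)) ↔ p2).
¬(p2 ∧ (¬p1 → p1)): β-rule — branch into ¬p2  //  ¬(¬p1 → p1).
  branch 1 (add ¬p2):
    ¬((¬p3 ∨ (p1 → ¬p3)) ↔ p2): β-rule — branch into (¬p3 ∨ (p1 → ¬p3)), ¬p2  //  ¬(¬p3 ∨ (p1 → ¬p3)), p2.
      branch 1.1 (add (¬p3 ∨ (p1 → ¬p3)), ¬p2):
        (¬p3 ∨ (p1 → ¬p3)): β-rule — branch into ¬p3  //  (p1 → ¬p3).
          branch 1.1.1 (add ¬p3):
            ○ open, literals {p1=true, p2=false, p3=false}.
          branch 1.1.2 (add (p1 → ¬p3)):
            (p1 → ¬p3): β-rule — branch into ¬p1  //  ¬p3.
              branch 1.1.2.1 (add ¬p1):
                × closes — contains both p1 and ¬p1.
              branch 1.1.2.2 (add ¬p3):
                ○ open, literals {p1=true, p2=false, p3=false}.
      branch 1.2 (add ¬(¬p3 ∨ (p1 → ¬p3)), p2):
        × closes — contains both p2 and ¬p2.
  branch 2 (add ¬(¬p1 → p1)):
    ¬(¬p1 → p1): α-rule — add ¬p1, ¬p1.
    × closes — contains both p1 and ¬p1.
3 branches closed, 2 open.
An open branch gives a countermodel: p1=true, p2=false, p3=false (unmentioned atoms arbitrary); the premises hold there but the conclusion fails.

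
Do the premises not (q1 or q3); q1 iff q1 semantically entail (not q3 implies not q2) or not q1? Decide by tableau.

Yes

Initial set: {not (q1 or q3); (q1 iff q1); not ((not q3 implies not q2) or not q1)}.
not (q1 or q3): α-rule — add not q1, not q3.
not ((not q3 implies not q2) or not q1): α-rule — add not (not q3 implies not q2), not not q1.
× closes — contains both q1 and not q1.
All 1 branch closes.
Every branch closed, so the premises entail the conclusion.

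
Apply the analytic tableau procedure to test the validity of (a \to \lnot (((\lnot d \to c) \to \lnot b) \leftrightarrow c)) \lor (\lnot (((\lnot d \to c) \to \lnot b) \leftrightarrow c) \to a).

Assume the negation and expand:
Initial set: {F ((a \to \lnot (((\lnot d \to c) \to \lnot b) \leftrightarrow c)) \lor (\lnot (((\lnot d \to c) \to \lnot b) \leftrightarrow c) \to a))}.
F ((a \to \lnot (((\lnot d \to c) \to \lnot b) \leftrightarrow c)) \lor (\lnot (((\lnot d \to c) \to \lnot b) \leftrightarrow c) \to a)): α-rule — add F (a \to \lnot (((\lnot d \to c) \to \lnot b) \leftrightarrow c)), F (\lnot (((\lnot d \to c) \to \lnot b) \leftrightarrow c) \to a).
F (a \to \lnot (((\lnot d \to c) \to \lnot b) \leftrightarrow c)): α-rule — add T a, F \lnot (((\lnot d \to c) \to \lnot b) \leftrightarrow c).
F (\lnot (((\lnot d \to c) \to \lnot b) \leftrightarrow c) \to a): α-rule — add T \lnot (((\lnot d \to c) \to \lnot b) \leftrightarrow c), F a.
× closes — contains both a and \lnot a.
All 1 branch closes.
Every branch closed, so the negation is unsatisfiable and the formula is valid.

Valid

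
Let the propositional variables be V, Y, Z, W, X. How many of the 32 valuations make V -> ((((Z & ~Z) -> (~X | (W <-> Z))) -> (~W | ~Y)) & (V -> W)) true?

Initial set: {(V -> ((((Z & ~Z) -> (~X | (W <-> Z))) -> (~W | ~Y)) & (V -> W)))}.
(V -> ((((Z & ~Z) -> (~X | (W <-> Z))) -> (~W | ~Y)) & (V -> W))): β-rule — branch into ~V  //  ((((Z & ~Z) -> (~X | (W <-> Z))) -> (~W | ~Y)) & (V -> W)).
  branch 1 (add ~V):
    ○ open, literals {V=F}.
  branch 2 (add ((((Z & ~Z) -> (~X | (W <-> Z))) -> (~W | ~Y)) & (V -> W))):
    ((((Z & ~Z) -> (~X | (W <-> Z))) -> (~W | ~Y)) & (V -> W)): α-rule — add (((Z & ~Z) -> (~X | (W <-> Z))) -> (~W | ~Y)), (V -> W).
    (((Z & ~Z) -> (~X | (W <-> Z))) -> (~W | ~Y)): β-rule — branch into ~((Z & ~Z) -> (~X | (W <-> Z)))  //  (~W | ~Y).
      branch 2.1 (add ~((Z & ~Z) -> (~X | (W <-> Z)))):
        ~((Z & ~Z) -> (~X | (W <-> Z))): α-rule — add (Z & ~Z), ~(~X | (W <-> Z)).
        (Z & ~Z): α-rule — add Z, ~Z.
        × closes — contains both Z and ~Z.
      branch 2.2 (add (~W | ~Y)):
        (V -> W): β-rule — branch into ~V  //  W.
          branch 2.2.1 (add ~V):
            (~W | ~Y): β-rule — branch into ~W  //  ~Y.
              branch 2.2.1.1 (add ~W):
                ○ open, literals {V=F, W=F}.
              branch 2.2.1.2 (add ~Y):
                ○ open, literals {V=F, Y=F}.
          branch 2.2.2 (add W):
            (~W | ~Y): β-rule — branch into ~W  //  ~Y.
              branch 2.2.2.1 (add ~W):
                × closes — contains both W and ~W.
              branch 2.2.2.2 (add ~Y):
                ○ open, literals {W=T, Y=F}.
2 branches closed, 4 open.
Each open branch fixes some atoms; the unmentioned ones are free. Counting distinct full assignments: branch {V=F} (Y, Z, W, X) contributes 16 new; branch {V=F, W=F} (Y, Z, X) contributes 0 new; branch {V=F, Y=F} (Z, W, X) contributes 0 new; branch {W=T, Y=F} (V, Z, X) contributes 4 new. Total: 20.

20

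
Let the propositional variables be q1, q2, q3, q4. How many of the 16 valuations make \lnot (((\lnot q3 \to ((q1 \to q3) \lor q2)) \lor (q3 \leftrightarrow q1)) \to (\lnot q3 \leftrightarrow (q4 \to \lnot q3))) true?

4

Initial set: {T \lnot (((\lnot q3 \to ((q1 \to q3) \lor q2)) \lor (q3 \leftrightarrow q1)) \to (\lnot q3 \leftrightarrow (q4 \to \lnot q3)))}.
T \lnot (((\lnot q3 \to ((q1 \to q3) \lor q2)) \lor (q3 \leftrightarrow q1)) \to (\lnot q3 \leftrightarrow (q4 \to \lnot q3))): α-rule — add T ((\lnot q3 \to ((q1 \to q3) \lor q2)) \lor (q3 \leftrightarrow q1)), F (\lnot q3 \leftrightarrow (q4 \to \lnot q3)).
T ((\lnot q3 \to ((q1 \to q3) \lor q2)) \lor (q3 \leftrightarrow q1)): β-rule — branch into T (\lnot q3 \to ((q1 \to q3) \lor q2))  //  T (q3 \leftrightarrow q1).
  branch 1 (add T (\lnot q3 \to ((q1 \to q3) \lor q2))):
    F (\lnot q3 \leftrightarrow (q4 \to \lnot q3)): β-rule — branch into T \lnot q3, F (q4 \to \lnot q3)  //  F \lnot q3, T (q4 \to \lnot q3).
      branch 1.1 (add T \lnot q3, F (q4 \to \lnot q3)):
        F (q4 \to \lnot q3): α-rule — add T q4, F \lnot q3.
        × closes — contains both q3 and \lnot q3.
      branch 1.2 (add F \lnot q3, T (q4 \to \lnot q3)):
        T (\lnot q3 \to ((q1 \to q3) \lor q2)): β-rule — branch into F \lnot q3  //  T ((q1 \to q3) \lor q2).
          branch 1.2.1 (add F \lnot q3):
            T (q4 \to \lnot q3): β-rule — branch into F q4  //  T \lnot q3.
              branch 1.2.1.1 (add F q4):
                ○ open, literals {q3=T, q4=F}.
              branch 1.2.1.2 (add T \lnot q3):
                × closes — contains both q3 and \lnot q3.
          branch 1.2.2 (add T ((q1 \to q3) \lor q2)):
            T (q4 \to \lnot q3): β-rule — branch into F q4  //  T \lnot q3.
              branch 1.2.2.1 (add F q4):
                T ((q1 \to q3) \lor q2): β-rule — branch into T (q1 \to q3)  //  T q2.
                  branch 1.2.2.1.1 (add T (q1 \to q3)):
                    T (q1 \to q3): β-rule — branch into F q1  //  T q3.
                      branch 1.2.2.1.1.1 (add F q1):
                        ○ open, literals {q1=F, q3=T, q4=F}.
                      branch 1.2.2.1.1.2 (add T q3):
                        ○ open, literals {q3=T, q4=F}.
                  branch 1.2.2.1.2 (add T q2):
                    ○ open, literals {q2=T, q3=T, q4=F}.
              branch 1.2.2.2 (add T \lnot q3):
                × closes — contains both q3 and \lnot q3.
  branch 2 (add T (q3 \leftrightarrow q1)):
    F (\lnot q3 \leftrightarrow (q4 \to \lnot q3)): β-rule — branch into T \lnot q3, F (q4 \to \lnot q3)  //  F \lnot q3, T (q4 \to \lnot q3).
      branch 2.1 (add T \lnot q3, F (q4 \to \lnot q3)):
        F (q4 \to \lnot q3): α-rule — add T q4, F \lnot q3.
        × closes — contains both q3 and \lnot q3.
      branch 2.2 (add F \lnot q3, T (q4 \to \lnot q3)):
        T (q3 \leftrightarrow q1): β-rule — branch into T q3, T q1  //  F q3, F q1.
          branch 2.2.1 (add T q3, T q1):
            T (q4 \to \lnot q3): β-rule — branch into F q4  //  T \lnot q3.
              branch 2.2.1.1 (add F q4):
                ○ open, literals {q1=T, q3=T, q4=F}.
              branch 2.2.1.2 (add T \lnot q3):
                × closes — contains both q3 and \lnot q3.
          branch 2.2.2 (add F q3, F q1):
            × closes — contains both q3 and \lnot q3.
6 branches closed, 5 open.
Each open branch fixes some atoms; the unmentioned ones are free. Counting distinct full assignments: branch {q3=T, q4=F} (q1, q2) contributes 4 new; branch {q1=F, q3=T, q4=F} (q2) contributes 0 new; branch {q3=T, q4=F} (q1, q2) contributes 0 new; branch {q2=T, q3=T, q4=F} (q1) contributes 0 new; branch {q1=T, q3=T, q4=F} (q2) contributes 0 new. Total: 4.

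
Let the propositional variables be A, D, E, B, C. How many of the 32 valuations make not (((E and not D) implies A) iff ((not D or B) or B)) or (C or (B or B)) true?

Initial set: {(not (((E and not D) implies A) iff ((not D or B) or B)) or (C or (B or B)))}.
(not (((E and not D) implies A) iff ((not D or B) or B)) or (C or (B or B))): β-rule — branch into not (((E and not D) implies A) iff ((not D or B) or B))  //  (C or (B or B)).
  branch 1 (add not (((E and not D) implies A) iff ((not D or B) or B))):
    not (((E and not D) implies A) iff ((not D or B) or B)): β-rule — branch into ((E and not D) implies A), not ((not D or B) or B)  //  not ((E and not D) implies A), ((not D or B) or B).
      branch 1.1 (add ((E and not D) implies A), not ((not D or B) or B)):
        not ((not D or B) or B): α-rule — add not (not D or B), not B.
        not (not D or B): α-rule — add not not D, not B.
        ((E and not D) implies A): β-rule — branch into not (E and not D)  //  A.
          branch 1.1.1 (add not (E and not D)):
            not (E and not D): β-rule — branch into not E  //  not not D.
              branch 1.1.1.1 (add not E):
                ○ open, literals {B=F, D=T, E=F}.
              branch 1.1.1.2 (add not not D):
                ○ open, literals {B=F, D=T}.
          branch 1.1.2 (add A):
            ○ open, literals {A=T, B=F, D=T}.
      branch 1.2 (add not ((E and not D) implies A), ((not D or B) or B)):
        not ((E and not D) implies A): α-rule — add (E and not D), not A.
        (E and not D): α-rule — add E, not D.
        ((not D or B) or B): β-rule — branch into (not D or B)  //  B.
          branch 1.2.1 (add (not D or B)):
            (not D or B): β-rule — branch into not D  //  B.
              branch 1.2.1.1 (add not D):
                ○ open, literals {A=F, D=F, E=T}.
              branch 1.2.1.2 (add B):
                ○ open, literals {A=F, B=T, D=F, E=T}.
          branch 1.2.2 (add B):
            ○ open, literals {A=F, B=T, D=F, E=T}.
  branch 2 (add (C or (B or B))):
    (C or (B or B)): β-rule — branch into C  //  (B or B).
      branch 2.1 (add C):
        ○ open, literals {C=T}.
      branch 2.2 (add (B or B)):
        (B or B): β-rule — branch into B  //  B.
          branch 2.2.1 (add B):
            ○ open, literals {B=T}.
          branch 2.2.2 (add B):
            ○ open, literals {B=T}.
0 branches closed, 9 open.
Each open branch fixes some atoms; the unmentioned ones are free. Counting distinct full assignments: branch {B=F, D=T, E=F} (A, C) contributes 4 new; branch {B=F, D=T} (A, E, C) contributes 4 new; branch {A=T, B=F, D=T} (E, C) contributes 0 new; branch {A=F, D=F, E=T} (B, C) contributes 4 new; branch {A=F, B=T, D=F, E=T} (C) contributes 0 new; branch {A=F, B=T, D=F, E=T} (C) contributes 0 new; branch {C=T} (A, D, E, B) contributes 10 new; branch {B=T} (A, D, E, C) contributes 7 new; branch {B=T} (A, D, E, C) contributes 0 new. Total: 29.

29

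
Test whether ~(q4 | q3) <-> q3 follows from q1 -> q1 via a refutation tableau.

No

Initial set: {(q1 -> q1); ~(~(q4 | q3) <-> q3)}.
(q1 -> q1): β-rule — branch into ~q1  //  q1.
  branch 1 (add ~q1):
    ~(~(q4 | q3) <-> q3): β-rule — branch into ~(q4 | q3), ~q3  //  ~~(q4 | q3), q3.
      branch 1.1 (add ~(q4 | q3), ~q3):
        ~(q4 | q3): α-rule — add ~q4, ~q3.
        ○ open, literals {q1=false, q3=false, q4=false}.
      branch 1.2 (add ~~(q4 | q3), q3):
        ~~(q4 | q3): β-rule — branch into q4  //  q3.
          branch 1.2.1 (add q4):
            ○ open, literals {q1=false, q3=true, q4=true}.
          branch 1.2.2 (add q3):
            ○ open, literals {q1=false, q3=true}.
  branch 2 (add q1):
    ~(~(q4 | q3) <-> q3): β-rule — branch into ~(q4 | q3), ~q3  //  ~~(q4 | q3), q3.
      branch 2.1 (add ~(q4 | q3), ~q3):
        ~(q4 | q3): α-rule — add ~q4, ~q3.
        ○ open, literals {q1=true, q3=false, q4=false}.
      branch 2.2 (add ~~(q4 | q3), q3):
        ~~(q4 | q3): β-rule — branch into q4  //  q3.
          branch 2.2.1 (add q4):
            ○ open, literals {q1=true, q3=true, q4=true}.
          branch 2.2.2 (add q3):
            ○ open, literals {q1=true, q3=true}.
0 branches closed, 6 open.
An open branch gives a countermodel: q1=false, q3=false, q4=false (unmentioned atoms arbitrary); the premises hold there but the conclusion fails.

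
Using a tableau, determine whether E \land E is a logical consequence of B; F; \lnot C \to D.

No

Initial set: {B; F; (\lnot C \to D); \lnot (E \land E)}.
(\lnot C \to D): β-rule — branch into \lnot \lnot C  //  D.
  branch 1 (add \lnot \lnot C):
    \lnot (E \land E): β-rule — branch into \lnot E  //  \lnot E.
      branch 1.1 (add \lnot E):
        ○ open, literals {B=1, C=1, E=0, F=1}.
      branch 1.2 (add \lnot E):
        ○ open, literals {B=1, C=1, E=0, F=1}.
  branch 2 (add D):
    \lnot (E \land E): β-rule — branch into \lnot E  //  \lnot E.
      branch 2.1 (add \lnot E):
        ○ open, literals {B=1, D=1, E=0, F=1}.
      branch 2.2 (add \lnot E):
        ○ open, literals {B=1, D=1, E=0, F=1}.
0 branches closed, 4 open.
An open branch gives a countermodel: B=1, C=1, E=0, F=1 (unmentioned atoms arbitrary); the premises hold there but the conclusion fails.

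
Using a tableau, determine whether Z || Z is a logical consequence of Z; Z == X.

Yes

Initial set: {Z; (Z == X); !(Z || Z)}.
!(Z || Z): α-rule — add !Z, !Z.
× closes — contains both Z and !Z.
All 1 branch closes.
Every branch closed, so the premises entail the conclusion.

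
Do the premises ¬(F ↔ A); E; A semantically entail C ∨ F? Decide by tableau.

Initial set: {¬(F ↔ A); E; A; ¬(C ∨ F)}.
¬(C ∨ F): α-rule — add ¬C, ¬F.
¬(F ↔ A): β-rule — branch into F, ¬A  //  ¬F, A.
  branch 1 (add F, ¬A):
    × closes — contains both F and ¬F.
  branch 2 (add ¬F, A):
    ○ open, literals {A=1, C=0, E=1, F=0}.
1 branch closed, 1 open.
An open branch gives a countermodel: A=1, C=0, E=1, F=0 (unmentioned atoms arbitrary); the premises hold there but the conclusion fails.

No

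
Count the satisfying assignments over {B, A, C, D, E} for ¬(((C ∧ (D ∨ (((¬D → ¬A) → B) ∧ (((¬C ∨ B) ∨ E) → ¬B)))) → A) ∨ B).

2

Initial set: {¬(((C ∧ (D ∨ (((¬D → ¬A) → B) ∧ (((¬C ∨ B) ∨ E) → ¬B)))) → A) ∨ B)}.
¬(((C ∧ (D ∨ (((¬D → ¬A) → B) ∧ (((¬C ∨ B) ∨ E) → ¬B)))) → A) ∨ B): α-rule — add ¬((C ∧ (D ∨ (((¬D → ¬A) → B) ∧ (((¬C ∨ B) ∨ E) → ¬B)))) → A), ¬B.
¬((C ∧ (D ∨ (((¬D → ¬A) → B) ∧ (((¬C ∨ B) ∨ E) → ¬B)))) → A): α-rule — add (C ∧ (D ∨ (((¬D → ¬A) → B) ∧ (((¬C ∨ B) ∨ E) → ¬B)))), ¬A.
(C ∧ (D ∨ (((¬D → ¬A) → B) ∧ (((¬C ∨ B) ∨ E) → ¬B)))): α-rule — add C, (D ∨ (((¬D → ¬A) → B) ∧ (((¬C ∨ B) ∨ E) → ¬B))).
(D ∨ (((¬D → ¬A) → B) ∧ (((¬C ∨ B) ∨ E) → ¬B))): β-rule — branch into D  //  (((¬D → ¬A) → B) ∧ (((¬C ∨ B) ∨ E) → ¬B)).
  branch 1 (add D):
    ○ open, literals {A=false, B=false, C=true, D=true}.
  branch 2 (add (((¬D → ¬A) → B) ∧ (((¬C ∨ B) ∨ E) → ¬B))):
    (((¬D → ¬A) → B) ∧ (((¬C ∨ B) ∨ E) → ¬B)): α-rule — add ((¬D → ¬A) → B), (((¬C ∨ B) ∨ E) → ¬B).
    ((¬D → ¬A) → B): β-rule — branch into ¬(¬D → ¬A)  //  B.
      branch 2.1 (add ¬(¬D → ¬A)):
        ¬(¬D → ¬A): α-rule — add ¬D, ¬¬A.
        × closes — contains both A and ¬A.
      branch 2.2 (add B):
        × closes — contains both B and ¬B.
2 branches closed, 1 open.
Each open branch fixes some atoms; the unmentioned ones are free. Counting distinct full assignments: branch {A=false, B=false, C=true, D=true} (E) contributes 2 new. Total: 2.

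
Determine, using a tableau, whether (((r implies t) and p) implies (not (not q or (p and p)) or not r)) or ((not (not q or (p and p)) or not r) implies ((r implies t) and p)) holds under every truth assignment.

Valid

Assume the negation and expand:
Initial set: {not ((((r implies t) and p) implies (not (not q or (p and p)) or not r)) or ((not (not q or (p and p)) or not r) implies ((r implies t) and p)))}.
not ((((r implies t) and p) implies (not (not q or (p and p)) or not r)) or ((not (not q or (p and p)) or not r) implies ((r implies t) and p))): α-rule — add not (((r implies t) and p) implies (not (not q or (p and p)) or not r)), not ((not (not q or (p and p)) or not r) implies ((r implies t) and p)).
not (((r implies t) and p) implies (not (not q or (p and p)) or not r)): α-rule — add ((r implies t) and p), not (not (not q or (p and p)) or not r).
not ((not (not q or (p and p)) or not r) implies ((r implies t) and p)): α-rule — add (not (not q or (p and p)) or not r), not ((r implies t) and p).
((r implies t) and p): α-rule — add (r implies t), p.
not (not (not q or (p and p)) or not r): α-rule — add not not (not q or (p and p)), not not r.
(not (not q or (p and p)) or not r): β-rule — branch into not (not q or (p and p))  //  not r.
  branch 1 (add not (not q or (p and p))):
    not (not q or (p and p)): α-rule — add not not q, not (p and p).
    not ((r implies t) and p): β-rule — branch into not (r implies t)  //  not p.
      branch 1.1 (add not (r implies t)):
        not (r implies t): α-rule — add r, not t.
        (r implies t): β-rule — branch into not r  //  t.
          branch 1.1.1 (add not r):
            × closes — contains both r and not r.
          branch 1.1.2 (add t):
            × closes — contains both t and not t.
      branch 1.2 (add not p):
        × closes — contains both p and not p.
  branch 2 (add not r):
    × closes — contains both r and not r.
All 4 branches close.
Every branch closed, so the negation is unsatisfiable and the formula is valid.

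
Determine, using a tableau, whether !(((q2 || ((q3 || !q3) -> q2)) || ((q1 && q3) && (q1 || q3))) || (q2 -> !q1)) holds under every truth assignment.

Not valid

Assume the negation and expand:
Initial set: {!!(((q2 || ((q3 || !q3) -> q2)) || ((q1 && q3) && (q1 || q3))) || (q2 -> !q1))}.
!!(((q2 || ((q3 || !q3) -> q2)) || ((q1 && q3) && (q1 || q3))) || (q2 -> !q1)): β-rule — branch into ((q2 || ((q3 || !q3) -> q2)) || ((q1 && q3) && (q1 || q3)))  //  (q2 -> !q1).
  branch 1 (add ((q2 || ((q3 || !q3) -> q2)) || ((q1 && q3) && (q1 || q3)))):
    ((q2 || ((q3 || !q3) -> q2)) || ((q1 && q3) && (q1 || q3))): β-rule — branch into (q2 || ((q3 || !q3) -> q2))  //  ((q1 && q3) && (q1 || q3)).
      branch 1.1 (add (q2 || ((q3 || !q3) -> q2))):
        (q2 || ((q3 || !q3) -> q2)): β-rule — branch into q2  //  ((q3 || !q3) -> q2).
          branch 1.1.1 (add q2):
            ○ open, literals {q2=T}.
          branch 1.1.2 (add ((q3 || !q3) -> q2)):
            ((q3 || !q3) -> q2): β-rule — branch into !(q3 || !q3)  //  q2.
              branch 1.1.2.1 (add !(q3 || !q3)):
                !(q3 || !q3): α-rule — add !q3, !!q3.
                × closes — contains both q3 and !q3.
              branch 1.1.2.2 (add q2):
                ○ open, literals {q2=T}.
      branch 1.2 (add ((q1 && q3) && (q1 || q3))):
        ((q1 && q3) && (q1 || q3)): α-rule — add (q1 && q3), (q1 || q3).
        (q1 && q3): α-rule — add q1, q3.
        (q1 || q3): β-rule — branch into q1  //  q3.
          branch 1.2.1 (add q1):
            ○ open, literals {q1=T, q3=T}.
          branch 1.2.2 (add q3):
            ○ open, literals {q1=T, q3=T}.
  branch 2 (add (q2 -> !q1)):
    (q2 -> !q1): β-rule — branch into !q2  //  !q1.
      branch 2.1 (add !q2):
        ○ open, literals {q2=F}.
      branch 2.2 (add !q1):
        ○ open, literals {q1=F}.
1 branch closed, 6 open.
An open branch gives a countermodel: q2=T (unmentioned atoms arbitrary); under it the original formula is false.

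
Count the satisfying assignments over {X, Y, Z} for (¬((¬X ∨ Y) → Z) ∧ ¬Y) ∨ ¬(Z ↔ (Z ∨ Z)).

Initial set: {((¬((¬X ∨ Y) → Z) ∧ ¬Y) ∨ ¬(Z ↔ (Z ∨ Z)))}.
((¬((¬X ∨ Y) → Z) ∧ ¬Y) ∨ ¬(Z ↔ (Z ∨ Z))): β-rule — branch into (¬((¬X ∨ Y) → Z) ∧ ¬Y)  //  ¬(Z ↔ (Z ∨ Z)).
  branch 1 (add (¬((¬X ∨ Y) → Z) ∧ ¬Y)):
    (¬((¬X ∨ Y) → Z) ∧ ¬Y): α-rule — add ¬((¬X ∨ Y) → Z), ¬Y.
    ¬((¬X ∨ Y) → Z): α-rule — add (¬X ∨ Y), ¬Z.
    (¬X ∨ Y): β-rule — branch into ¬X  //  Y.
      branch 1.1 (add ¬X):
        ○ open, literals {X=F, Y=F, Z=F}.
      branch 1.2 (add Y):
        × closes — contains both Y and ¬Y.
  branch 2 (add ¬(Z ↔ (Z ∨ Z))):
    ¬(Z ↔ (Z ∨ Z)): β-rule — branch into Z, ¬(Z ∨ Z)  //  ¬Z, (Z ∨ Z).
      branch 2.1 (add Z, ¬(Z ∨ Z)):
        ¬(Z ∨ Z): α-rule — add ¬Z, ¬Z.
        × closes — contains both Z and ¬Z.
      branch 2.2 (add ¬Z, (Z ∨ Z)):
        (Z ∨ Z): β-rule — branch into Z  //  Z.
          branch 2.2.1 (add Z):
            × closes — contains both Z and ¬Z.
          branch 2.2.2 (add Z):
            × closes — contains both Z and ¬Z.
4 branches closed, 1 open.
Each open branch fixes some atoms; the unmentioned ones are free. Counting distinct full assignments: branch {X=F, Y=F, Z=F} (none free) contributes 1 new. Total: 1.

1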